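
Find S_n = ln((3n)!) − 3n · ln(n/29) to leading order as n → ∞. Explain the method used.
S_n ~ 3n · (ln 87 − 1) + O(ln n)

Stirling: ln((3n)!) = 3n ln(3n) − 3n + O(ln n).
  S_n = 3n ln(3n) − 3n − 3n ln(n/29) + O(ln n)
      = 3n ln(3n) − 3n ln n + 3n ln 29 − 3n + O(ln n)
      = 3n ln 3 + 3n ln 29 − 3n + O(ln n)
      = 3n (ln 87 − 1) + O(ln n).
Numerically ln(87) − 1 ≈ 3.4659.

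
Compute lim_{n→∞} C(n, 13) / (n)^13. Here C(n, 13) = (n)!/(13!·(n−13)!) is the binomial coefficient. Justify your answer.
lim = 1/13! = 1/6227020800

With N = n → ∞: C(N, 13) / N^13 = [N(N−1)…(N−12)] / (13! · N^13) = (1/13!) · 1 · (1 − 1/n) · … · (1 − 12/n). Each factor → 1 as N → ∞, so the limit is 1/13! = 1/6227020800.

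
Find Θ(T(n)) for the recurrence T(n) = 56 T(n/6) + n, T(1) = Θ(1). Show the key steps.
T(n) = Θ(n^(log_6 56))

Master theorem: compare f(n) = n to n^(log_6 56) where log_6 56 ≈ 2.247. Since 1 < log_6 56, we have f(n) = O(n^(log_6 56 − ε)) for some ε > 0 — Case 1. Hence T(n) = Θ(n^(log_6 56)).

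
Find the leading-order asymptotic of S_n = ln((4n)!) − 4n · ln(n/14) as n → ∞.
S_n ~ 4n · (ln 56 − 1) + O(ln n)

Stirling: ln((4n)!) = 4n ln(4n) − 4n + O(ln n).
  S_n = 4n ln(4n) − 4n − 4n ln(n/14) + O(ln n)
      = 4n ln(4n) − 4n ln n + 4n ln 14 − 4n + O(ln n)
      = 4n ln 4 + 4n ln 14 − 4n + O(ln n)
      = 4n (ln 56 − 1) + O(ln n).
Numerically ln(56) − 1 ≈ 3.0254.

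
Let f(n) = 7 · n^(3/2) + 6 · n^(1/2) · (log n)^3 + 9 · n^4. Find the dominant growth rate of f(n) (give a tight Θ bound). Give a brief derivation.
f(n) ∈ Θ(n^4)

Compare the terms by growth order. For large n, n^a · (log n)^b dominates n^a' · (log n)^b' iff a > a', or (a = a' and b > b'). Ranking the 3 terms shows the dominant one is 9 · n^4. Hence f(n) ∈ Θ(n^4).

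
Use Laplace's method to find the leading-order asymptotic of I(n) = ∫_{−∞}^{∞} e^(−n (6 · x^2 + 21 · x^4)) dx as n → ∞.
I(n) ~ sqrt(π/(6n))

φ(x) = 6 · x^2 + 21 · x^4 has its unique global minimum at x* = 0 (since φ'(x) = 12x + 84x^3 = 0 only at x = 0 for real x with both coefficients positive, and φ → ∞ as |x| → ∞). At x* = 0, φ(0) = 0 and φ''(0) = 12. Laplace's method then gives
  I(n) ~ sqrt(2π / (n · φ''(0))) · e^(−n φ(0)) = sqrt(2π / (12n)) = sqrt(π/(6n)).
The 21 · x^4 term contributes only at subleading order (an O(1/n) relative correction).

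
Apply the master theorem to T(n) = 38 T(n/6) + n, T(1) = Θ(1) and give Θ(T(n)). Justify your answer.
T(n) = Θ(n^(log_6 38))

Master theorem: compare f(n) = n to n^(log_6 38) where log_6 38 ≈ 2.030. Since 1 < log_6 38, we have f(n) = O(n^(log_6 38 − ε)) for some ε > 0 — Case 1. Hence T(n) = Θ(n^(log_6 38)).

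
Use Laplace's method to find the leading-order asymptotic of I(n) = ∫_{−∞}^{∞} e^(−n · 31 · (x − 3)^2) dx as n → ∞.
I(n) = sqrt(π/(31n))

Here φ(x) = 31 · (x − 3)^2 has its unique minimum at x* = 3 with φ(x*) = 0 and φ''(x*) = 62. Laplace's method gives
  I(n) ~ e^(−n φ(x*)) · sqrt(2π / (n · φ''(x*))) = sqrt(2π / (62n)) = sqrt(π/(31n)).
This is exact: substituting u = (x − 3)·sqrt(31n) gives I(n) = (1/sqrt(31n)) ∫_{−∞}^{∞} e^(−u^2) du = sqrt(π/(31n)).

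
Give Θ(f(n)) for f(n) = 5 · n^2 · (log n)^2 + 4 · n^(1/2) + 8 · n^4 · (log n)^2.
f(n) ∈ Θ(n^4 · (log n)^2)

Compare the terms by growth order. For large n, n^a · (log n)^b dominates n^a' · (log n)^b' iff a > a', or (a = a' and b > b'). Ranking the 3 terms shows the dominant one is 8 · n^4 · (log n)^2. Hence f(n) ∈ Θ(n^4 · (log n)^2).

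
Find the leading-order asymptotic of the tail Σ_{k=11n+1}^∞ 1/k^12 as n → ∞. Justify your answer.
Σ_{k>11n} 1/k^12 ~ 1/(11 · (11n)^11)

Compare to the integral: ∫_{11n}^∞ x^(−12) dx = [−x^(−11)/11]_{11n}^∞ = 1/((12−1)·(11n)^11). Euler-Maclaurin then gives
  Σ_{k>11n} 1/k^12 = ∫_{11n}^∞ dx/x^12 − 1/(2·(11n)^12) + O(1/(11n)^13).
(Equivalently this is ζ(12) − Σ_{k≤11n} 1/k^12.)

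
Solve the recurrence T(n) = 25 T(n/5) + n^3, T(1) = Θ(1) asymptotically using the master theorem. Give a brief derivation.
T(n) = Θ(n^3)

log_5 25 ≈ 2.000. f(n) = n^3 dominates n^(log_5 25) since 3 > 2.000, and the regularity condition a·f(n/b) = 25·(n/5)^3 = (25/125)·n^3 ≤ c·f(n) holds with c = 25/125 ≈ 0.2 < 1. So this is Case 3: T(n) = Θ(f(n)) = Θ(n^3).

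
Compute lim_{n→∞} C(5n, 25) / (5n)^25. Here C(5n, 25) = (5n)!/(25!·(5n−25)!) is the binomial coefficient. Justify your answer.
lim = 1/25! = 1/15511210043330985984000000

With N = 5n → ∞: C(N, 25) / N^25 = [N(N−1)…(N−24)] / (25! · N^25) = (1/25!) · 1 · (1 − 1/(5n)) · … · (1 − 24/(5n)). Each factor → 1 as N → ∞, so the limit is 1/25! = 1/15511210043330985984000000.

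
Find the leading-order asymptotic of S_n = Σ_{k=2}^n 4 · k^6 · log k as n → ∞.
S_n ~ 4 · n^7 log n / 7 − 4 · n^7 / 49

By integral comparison, S_n = ∫_1^n 4 · x^6 · log x dx + O(n^6 · log n). For the integral, ∫ x^6 log x dx = n^7 log n / 7 − n^7/49 (integration by parts). Hence S_n ~ 4 · n^7 log n / 7 − 4 · n^7 / 49.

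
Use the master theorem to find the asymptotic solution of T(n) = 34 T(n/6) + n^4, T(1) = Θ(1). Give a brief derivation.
T(n) = Θ(n^4)

log_6 34 ≈ 1.968. f(n) = n^4 dominates n^(log_6 34) since 4 > 1.968, and the regularity condition a·f(n/b) = 34·(n/6)^4 = (34/1296)·n^4 ≤ c·f(n) holds with c = 34/1296 ≈ 0.0262 < 1. So this is Case 3: T(n) = Θ(f(n)) = Θ(n^4).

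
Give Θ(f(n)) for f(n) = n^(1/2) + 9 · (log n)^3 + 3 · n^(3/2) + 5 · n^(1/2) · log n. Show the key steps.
f(n) ∈ Θ(n^(3/2))

Compare the terms by growth order. For large n, n^a · (log n)^b dominates n^a' · (log n)^b' iff a > a', or (a = a' and b > b'). Ranking the 4 terms shows the dominant one is 3 · n^(3/2). Hence f(n) ∈ Θ(n^(3/2)).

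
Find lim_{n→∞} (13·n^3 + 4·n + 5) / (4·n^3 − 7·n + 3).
lim = 13/4

For large n the leading n^3 terms dominate both numerator and denominator. Dividing top and bottom by n^3, every other term tends to 0, leaving 13/4.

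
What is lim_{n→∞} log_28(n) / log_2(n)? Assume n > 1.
lim = ln(2) / ln(28) = log_28(2)

Change of base: log_28(n) = ln n / ln 28 and log_2(n) = ln n / ln 2. The ratio is (ln n / ln 28) · (ln 2 / ln n) = ln 2 / ln 28, a constant independent of n. So the limit is ln 2 / ln 28 = log_28(2).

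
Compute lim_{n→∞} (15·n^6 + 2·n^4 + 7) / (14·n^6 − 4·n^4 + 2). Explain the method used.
lim = 15/14

For large n the leading n^6 terms dominate both numerator and denominator. Dividing top and bottom by n^6, every other term tends to 0, leaving 15/14.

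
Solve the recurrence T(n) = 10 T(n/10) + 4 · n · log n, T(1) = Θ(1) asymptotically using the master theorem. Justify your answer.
T(n) = Θ(n · (log n)^2)

Here log_10 10 = 1 and f(n) = 4 · n · log n = Θ(n^(log_10 10) · (log n)^1). This is the extended Case 2 of the master theorem (f matches the critical exponent up to log factors), giving T(n) = Θ(n^(log_10 10) · (log n)^(1+1)) = Θ(n · (log n)^2).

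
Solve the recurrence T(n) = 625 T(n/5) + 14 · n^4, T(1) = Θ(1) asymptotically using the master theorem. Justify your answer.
T(n) = Θ(n^4 log n)

log_5 625 = 4, and f(n) = 14 · n^4 = Θ(n^(log_5 625)). This is Case 2 of the master theorem: T(n) = Θ(f(n) · log n) = Θ(n^4 log n).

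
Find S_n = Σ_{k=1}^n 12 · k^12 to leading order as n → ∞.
S_n ~ 12 · n^13 / 13

By integral comparison (Euler-Maclaurin), Σ_{k=1}^n 12 · k^12 = 12 · ∫_0^n x^12 dx + O(n^12) = 12 · n^13/13 + O(n^12). (Equivalently, Faulhaber's formula gives the same leading term.)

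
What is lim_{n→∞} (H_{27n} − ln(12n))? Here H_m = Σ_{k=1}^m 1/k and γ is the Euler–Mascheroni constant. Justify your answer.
lim = ln(9/4) + γ

By Euler-Maclaurin, H_m = ln m + γ + O(1/m). So
  H_{27n} − ln(12n) = ln(27n) + γ − ln(12n) + O(1/n)
                       = ln(27/12) + γ + O(1/n).
Hence the limit is ln(27/12) + γ (= ln(9/4)).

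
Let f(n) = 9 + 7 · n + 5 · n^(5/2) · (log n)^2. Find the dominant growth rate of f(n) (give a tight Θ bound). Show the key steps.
f(n) ∈ Θ(n^(5/2) · (log n)^2)

Compare the terms by growth order. For large n, n^a · (log n)^b dominates n^a' · (log n)^b' iff a > a', or (a = a' and b > b'). Ranking the 3 terms shows the dominant one is 5 · n^(5/2) · (log n)^2. Hence f(n) ∈ Θ(n^(5/2) · (log n)^2).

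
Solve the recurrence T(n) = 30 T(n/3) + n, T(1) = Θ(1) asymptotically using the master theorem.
T(n) = Θ(n^(log_3 30))

Master theorem: compare f(n) = n to n^(log_3 30) where log_3 30 ≈ 3.096. Since 1 < log_3 30, we have f(n) = O(n^(log_3 30 − ε)) for some ε > 0 — Case 1. Hence T(n) = Θ(n^(log_3 30)).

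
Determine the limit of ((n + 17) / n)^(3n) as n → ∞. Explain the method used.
lim = e^51

Rewrite as (1 + 17/n)^(3n). By the standard limit (1 + x/n)^n → e^x, we have (1 + 17/n)^n → e^17, and raising to the 3rd power gives e^51.
More precisely, ln[(1 + 17/n)^(3n)] = 3n · ln(1 + 17/n) = 3n · (17/n + O(1/n^2)) = 51 + O(1/n) → 51.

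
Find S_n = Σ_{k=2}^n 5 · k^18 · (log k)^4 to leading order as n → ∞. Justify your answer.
S_n ~ 5 · n^19 · (log n)^4 / 19

By integral comparison, S_n = ∫_1^n 5 · x^18 · (log x)^4 dx + O(n^18 · (log n)^4). For the integral, the leading term of ∫_1^n x^18 (log x)^4 dx is n^19/19 · (log n)^4 (by repeated integration by parts; each step lowers the log-exponent and produces a relatively O(1/log n) correction). Hence S_n ~ 5 · n^19 · (log n)^4 / 19.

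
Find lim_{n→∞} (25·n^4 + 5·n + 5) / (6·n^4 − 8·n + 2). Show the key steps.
lim = 25/6

For large n the leading n^4 terms dominate both numerator and denominator. Dividing top and bottom by n^4, every other term tends to 0, leaving 25/6.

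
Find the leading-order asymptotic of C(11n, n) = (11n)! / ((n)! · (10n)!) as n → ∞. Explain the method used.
C(11n, n) ~ (285311670611/10000000000)^(n) · sqrt(11/(20π·n))

Write N = n. Apply Stirling to each factorial:
  (11N)! ~ sqrt(2π·11N) · (11N/e)^(11N),
  N! ~ sqrt(2π N) · (N/e)^N,
  (10N)! ~ sqrt(2π·10N) · (10N/e)^(10N).
The exponential factors combine to (11N)^(11N) / (N^N · (10N)^(10N)) = 11^(11N)/10^(10N) = (11^11/10^10)^N = (285311670611/10000000000)^N.
The square-root prefactors combine to sqrt(2π·11N) / (sqrt(2π N)·sqrt(2π·10N)) = sqrt(11 / (2π·10·N)) = sqrt(11/(20π·n)).
Substituting N = n: C(11n, n) ~ (285311670611/10000000000)^(n) · sqrt(11/(20π·n)).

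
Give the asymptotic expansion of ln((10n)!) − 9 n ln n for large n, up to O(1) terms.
ln((10n)!) − 9 n ln n = n ln n + 10(ln 10 − 1) n + (1/2) ln(2π·10n) + O(1/n)

Stirling: ln((10n)!) = 10n ln(10n) − 10n + (1/2) ln(2π·10n) + O(1/n).
Expand 10n ln(10n) = 10n (ln n + ln 10) = 10n ln n + 10n ln 10.
Subtract 9n ln n: leading term is (10 − 9) n ln n = n ln n. The next term is 10n ln 10 − 10n = 10(ln 10 − 1) n. Then the (1/2) ln(2π·10n) correction.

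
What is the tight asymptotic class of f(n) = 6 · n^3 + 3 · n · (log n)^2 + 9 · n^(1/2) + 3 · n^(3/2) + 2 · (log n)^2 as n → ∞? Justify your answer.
f(n) ∈ Θ(n^3)

Compare the terms by growth order. For large n, n^a · (log n)^b dominates n^a' · (log n)^b' iff a > a', or (a = a' and b > b'). Ranking the 5 terms shows the dominant one is 6 · n^3. Hence f(n) ∈ Θ(n^3).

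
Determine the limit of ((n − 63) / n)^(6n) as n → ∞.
lim = e^(−378)

Rewrite as (1 − 63/n)^(6n). By the standard limit (1 + x/n)^n → e^x, we have (1 − 63/n)^n → e^(−63), and raising to the 6th power gives e^(−378).
More precisely, ln[(1 − 63/n)^(6n)] = 6n · ln(1 − 63/n) = 6n · (-63/n + O(1/n^2)) = -378 + O(1/n) → -378.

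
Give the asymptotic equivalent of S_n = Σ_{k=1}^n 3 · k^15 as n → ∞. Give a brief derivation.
S_n ~ 3 · n^16 / 16

By integral comparison (Euler-Maclaurin), Σ_{k=1}^n 3 · k^15 = 3 · ∫_0^n x^15 dx + O(n^15) = 3 · n^16/16 + O(n^15). (Equivalently, Faulhaber's formula gives the same leading term.)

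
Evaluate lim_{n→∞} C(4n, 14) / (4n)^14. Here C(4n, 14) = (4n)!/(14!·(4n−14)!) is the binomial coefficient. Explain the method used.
lim = 1/14! = 1/87178291200

With N = 4n → ∞: C(N, 14) / N^14 = [N(N−1)…(N−13)] / (14! · N^14) = (1/14!) · 1 · (1 − 1/(4n)) · … · (1 − 13/(4n)). Each factor → 1 as N → ∞, so the limit is 1/14! = 1/87178291200.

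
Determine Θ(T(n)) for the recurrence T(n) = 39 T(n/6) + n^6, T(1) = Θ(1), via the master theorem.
T(n) = Θ(n^6)

log_6 39 ≈ 2.045. f(n) = n^6 dominates n^(log_6 39) since 6 > 2.045, and the regularity condition a·f(n/b) = 39·(n/6)^6 = (39/46656)·n^6 ≤ c·f(n) holds with c = 39/46656 ≈ 0.000836 < 1. So this is Case 3: T(n) = Θ(f(n)) = Θ(n^6).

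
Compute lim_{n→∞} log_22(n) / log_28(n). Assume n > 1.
lim = ln(28) / ln(22) = log_22(28)

Change of base: log_22(n) = ln n / ln 22 and log_28(n) = ln n / ln 28. The ratio is (ln n / ln 22) · (ln 28 / ln n) = ln 28 / ln 22, a constant independent of n. So the limit is ln 28 / ln 22 = log_22(28).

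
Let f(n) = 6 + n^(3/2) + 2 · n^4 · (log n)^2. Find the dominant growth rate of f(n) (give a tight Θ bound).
f(n) ∈ Θ(n^4 · (log n)^2)

Compare the terms by growth order. For large n, n^a · (log n)^b dominates n^a' · (log n)^b' iff a > a', or (a = a' and b > b'). Ranking the 3 terms shows the dominant one is 2 · n^4 · (log n)^2. Hence f(n) ∈ Θ(n^4 · (log n)^2).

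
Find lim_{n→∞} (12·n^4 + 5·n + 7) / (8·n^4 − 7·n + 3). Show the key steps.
lim = 12/8 = 3/2

For large n the leading n^4 terms dominate both numerator and denominator. Dividing top and bottom by n^4, every other term tends to 0, leaving 12/8 = 3/2.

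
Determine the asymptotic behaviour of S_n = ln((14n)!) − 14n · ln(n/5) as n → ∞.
S_n ~ 14n · (ln 70 − 1) + O(ln n)

Stirling: ln((14n)!) = 14n ln(14n) − 14n + O(ln n).
  S_n = 14n ln(14n) − 14n − 14n ln(n/5) + O(ln n)
      = 14n ln(14n) − 14n ln n + 14n ln 5 − 14n + O(ln n)
      = 14n ln 14 + 14n ln 5 − 14n + O(ln n)
      = 14n (ln 70 − 1) + O(ln n).
Numerically ln(70) − 1 ≈ 3.2485.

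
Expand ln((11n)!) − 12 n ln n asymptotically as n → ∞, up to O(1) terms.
ln((11n)!) − 12 n ln n = −n ln n + 11(ln 11 − 1) n + (1/2) ln(2π·11n) + O(1/n)

Stirling: ln((11n)!) = 11n ln(11n) − 11n + (1/2) ln(2π·11n) + O(1/n).
Expand 11n ln(11n) = 11n (ln n + ln 11) = 11n ln n + 11n ln 11.
Subtract 12n ln n: leading term is (11 − 12) n ln n = −n ln n. The next term is 11n ln 11 − 11n = 11(ln 11 − 1) n. Then the (1/2) ln(2π·11n) correction.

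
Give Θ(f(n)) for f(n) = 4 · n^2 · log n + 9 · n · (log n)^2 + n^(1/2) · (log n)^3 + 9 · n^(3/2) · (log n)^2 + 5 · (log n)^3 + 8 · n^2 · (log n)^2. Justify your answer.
f(n) ∈ Θ(n^2 · (log n)^2)

Compare the terms by growth order. For large n, n^a · (log n)^b dominates n^a' · (log n)^b' iff a > a', or (a = a' and b > b'). Ranking the 6 terms shows the dominant one is 8 · n^2 · (log n)^2. Hence f(n) ∈ Θ(n^2 · (log n)^2).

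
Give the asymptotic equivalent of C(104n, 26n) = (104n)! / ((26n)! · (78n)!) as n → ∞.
C(104n, 26n) ~ (256/27)^(26n) · sqrt(2/(3π·26n))

Write N = 26n. Apply Stirling to each factorial:
  (4N)! ~ sqrt(2π·4N) · (4N/e)^(4N),
  N! ~ sqrt(2π N) · (N/e)^N,
  (3N)! ~ sqrt(2π·3N) · (3N/e)^(3N).
The exponential factors combine to (4N)^(4N) / (N^N · (3N)^(3N)) = 4^(4N)/3^(3N) = (4^4/3^3)^N = (256/27)^N.
The square-root prefactors combine to sqrt(2π·4N) / (sqrt(2π N)·sqrt(2π·3N)) = sqrt(4 / (2π·3·N)) = sqrt(2/(3π·26n)).
Substituting N = 26n: C(104n, 26n) ~ (256/27)^(26n) · sqrt(2/(3π·26n)).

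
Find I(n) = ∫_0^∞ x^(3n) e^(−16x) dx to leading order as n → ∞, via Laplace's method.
I(n) ~ (sqrt(2π·3n) / 16) · (3n/(16e))^(3n)

Write the integrand as exp(3n ln x − 16x) and set f(x) = 3n ln x − 16x. Then f'(x) = 3n/x − 16 = 0 at x* = 3n/16, and f''(x*) = −3n/x*^2 = −16^2/(3n). Laplace's method (interior maximum) gives
  I(n) ~ e^(f(x*)) · sqrt(2π / |f''(x*)|)
        = exp(3n ln(3n/16) − 3n) · sqrt(2π · 3n / 16^2)
        = (3n/16)^(3n) e^(−3n) · sqrt(2π·3n) / 16
        = (sqrt(2π·3n) / 16) · (3n/(16e))^(3n).
This matches Γ(3n+1)/16^(3n+1) with Stirling applied to Γ.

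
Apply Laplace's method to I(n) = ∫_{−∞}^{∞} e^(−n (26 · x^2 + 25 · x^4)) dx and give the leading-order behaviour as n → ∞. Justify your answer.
I(n) ~ sqrt(π/(26n))

φ(x) = 26 · x^2 + 25 · x^4 has its unique global minimum at x* = 0 (since φ'(x) = 52x + 100x^3 = 0 only at x = 0 for real x with both coefficients positive, and φ → ∞ as |x| → ∞). At x* = 0, φ(0) = 0 and φ''(0) = 52. Laplace's method then gives
  I(n) ~ sqrt(2π / (n · φ''(0))) · e^(−n φ(0)) = sqrt(2π / (52n)) = sqrt(π/(26n)).
The 25 · x^4 term contributes only at subleading order (an O(1/n) relative correction).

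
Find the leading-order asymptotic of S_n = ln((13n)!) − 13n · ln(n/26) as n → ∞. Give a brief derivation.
S_n ~ 13n · (ln 338 − 1) + O(ln n)

Stirling: ln((13n)!) = 13n ln(13n) − 13n + O(ln n).
  S_n = 13n ln(13n) − 13n − 13n ln(n/26) + O(ln n)
      = 13n ln(13n) − 13n ln n + 13n ln 26 − 13n + O(ln n)
      = 13n ln 13 + 13n ln 26 − 13n + O(ln n)
      = 13n (ln 338 − 1) + O(ln n).
Numerically ln(338) − 1 ≈ 4.8230.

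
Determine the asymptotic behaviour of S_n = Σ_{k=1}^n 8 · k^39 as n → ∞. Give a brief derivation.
S_n ~ n^40 / 5

By integral comparison (Euler-Maclaurin), Σ_{k=1}^n 8 · k^39 = 8 · ∫_0^n x^39 dx + O(n^39) = 8 · n^40/40 = n^40 / 5 + O(n^39). (Equivalently, Faulhaber's formula gives the same leading term.)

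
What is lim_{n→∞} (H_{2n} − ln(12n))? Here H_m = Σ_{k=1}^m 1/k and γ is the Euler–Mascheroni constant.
lim = −ln 6 + γ

By Euler-Maclaurin, H_m = ln m + γ + O(1/m). So
  H_{2n} − ln(12n) = ln(2n) + γ − ln(12n) + O(1/n)
                       = ln(2/12) + γ + O(1/n).
Hence the limit is ln(2/12) + γ (= −ln 6).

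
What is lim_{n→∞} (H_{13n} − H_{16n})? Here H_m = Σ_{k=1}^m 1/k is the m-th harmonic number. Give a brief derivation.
lim = ln(13/16)

Euler-Maclaurin gives H_m = ln m + γ + 1/(2m) + O(1/m^2). The γ and O(1/m) terms cancel in the difference:
  H_{13n} − H_{16n} = ln(13n) − ln(16n) + O(1/n) = ln(13/16) + O(1/n).
Hence the limit is ln(13/16).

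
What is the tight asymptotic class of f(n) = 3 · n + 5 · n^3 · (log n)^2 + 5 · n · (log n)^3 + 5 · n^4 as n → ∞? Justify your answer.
f(n) ∈ Θ(n^4)

Compare the terms by growth order. For large n, n^a · (log n)^b dominates n^a' · (log n)^b' iff a > a', or (a = a' and b > b'). Ranking the 4 terms shows the dominant one is 5 · n^4. Hence f(n) ∈ Θ(n^4).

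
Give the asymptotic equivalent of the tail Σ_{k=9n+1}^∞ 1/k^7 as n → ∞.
Σ_{k>9n} 1/k^7 ~ 1/(6 · (9n)^6)

Compare to the integral: ∫_{9n}^∞ x^(−7) dx = [−x^(−6)/6]_{9n}^∞ = 1/((7−1)·(9n)^6). Euler-Maclaurin then gives
  Σ_{k>9n} 1/k^7 = ∫_{9n}^∞ dx/x^7 − 1/(2·(9n)^7) + O(1/(9n)^8).
(Equivalently this is ζ(7) − Σ_{k≤9n} 1/k^7.)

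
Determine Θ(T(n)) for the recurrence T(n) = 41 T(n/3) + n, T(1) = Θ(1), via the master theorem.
T(n) = Θ(n^(log_3 41))

Master theorem: compare f(n) = n to n^(log_3 41) where log_3 41 ≈ 3.380. Since 1 < log_3 41, we have f(n) = O(n^(log_3 41 − ε)) for some ε > 0 — Case 1. Hence T(n) = Θ(n^(log_3 41)).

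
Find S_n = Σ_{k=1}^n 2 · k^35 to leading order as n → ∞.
S_n ~ n^36 / 18

By integral comparison (Euler-Maclaurin), Σ_{k=1}^n 2 · k^35 = 2 · ∫_0^n x^35 dx + O(n^35) = 2 · n^36/36 = n^36 / 18 + O(n^35). (Equivalently, Faulhaber's formula gives the same leading term.)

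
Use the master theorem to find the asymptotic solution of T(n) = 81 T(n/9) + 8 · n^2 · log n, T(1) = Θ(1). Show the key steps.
T(n) = Θ(n^2 · (log n)^2)

Here log_9 81 = 2 and f(n) = 8 · n^2 · log n = Θ(n^(log_9 81) · (log n)^1). This is the extended Case 2 of the master theorem (f matches the critical exponent up to log factors), giving T(n) = Θ(n^(log_9 81) · (log n)^(1+1)) = Θ(n^2 · (log n)^2).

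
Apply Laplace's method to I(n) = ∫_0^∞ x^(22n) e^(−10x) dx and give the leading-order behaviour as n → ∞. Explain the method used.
I(n) ~ (sqrt(2π·22n) / 10) · (22n/(10e))^(22n)

Write the integrand as exp(22n ln x − 10x) and set f(x) = 22n ln x − 10x. Then f'(x) = 22n/x − 10 = 0 at x* = 22n/10, and f''(x*) = −22n/x*^2 = −10^2/(22n). Laplace's method (interior maximum) gives
  I(n) ~ e^(f(x*)) · sqrt(2π / |f''(x*)|)
        = exp(22n ln(22n/10) − 22n) · sqrt(2π · 22n / 10^2)
        = (22n/10)^(22n) e^(−22n) · sqrt(2π·22n) / 10
        = (sqrt(2π·22n) / 10) · (22n/(10e))^(22n).
This matches Γ(22n+1)/10^(22n+1) with Stirling applied to Γ.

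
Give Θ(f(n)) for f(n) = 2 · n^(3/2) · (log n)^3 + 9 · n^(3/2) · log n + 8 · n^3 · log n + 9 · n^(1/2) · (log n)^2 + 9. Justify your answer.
f(n) ∈ Θ(n^3 · log n)

Compare the terms by growth order. For large n, n^a · (log n)^b dominates n^a' · (log n)^b' iff a > a', or (a = a' and b > b'). Ranking the 5 terms shows the dominant one is 8 · n^3 · log n. Hence f(n) ∈ Θ(n^3 · log n).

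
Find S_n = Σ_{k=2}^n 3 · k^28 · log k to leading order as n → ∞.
S_n ~ 3 · n^29 log n / 29 − 3 · n^29 / 841

By integral comparison, S_n = ∫_1^n 3 · x^28 · log x dx + O(n^28 · log n). For the integral, ∫ x^28 log x dx = n^29 log n / 29 − n^29/841 (integration by parts). Hence S_n ~ 3 · n^29 log n / 29 − 3 · n^29 / 841.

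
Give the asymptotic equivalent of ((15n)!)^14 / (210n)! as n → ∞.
((15n)!)^14/(210n)! ~ ((2π·15n)^(13/2) / sqrt(14)) · 14^(−14·15n)  →  0

Write N = 15n. Stirling: N! ~ sqrt(2π N)(N/e)^N and (14N)! ~ sqrt(2π·14N)·(14N/e)^(14N).
  (N!)^14/(14N)! ~ (2π N)^(14/2) (N/e)^(14N) / [sqrt(2π·14N) (14N/e)^(14N)]
     = (2π N)^(14/2) / sqrt(2π·14N) · (N/(14N))^(14N)
     = (2π N)^((14−1)/2) / sqrt(14) · 14^(−14N).
Since 14^14 > 1, the factor 14^(−14N) decays exponentially, so the ratio → 0. Substituting N = 15n gives the stated form.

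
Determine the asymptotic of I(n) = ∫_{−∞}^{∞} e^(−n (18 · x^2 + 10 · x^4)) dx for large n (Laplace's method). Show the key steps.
I(n) ~ sqrt(π/(18n))

φ(x) = 18 · x^2 + 10 · x^4 has its unique global minimum at x* = 0 (since φ'(x) = 36x + 40x^3 = 0 only at x = 0 for real x with both coefficients positive, and φ → ∞ as |x| → ∞). At x* = 0, φ(0) = 0 and φ''(0) = 36. Laplace's method then gives
  I(n) ~ sqrt(2π / (n · φ''(0))) · e^(−n φ(0)) = sqrt(2π / (36n)) = sqrt(π/(18n)).
The 10 · x^4 term contributes only at subleading order (an O(1/n) relative correction).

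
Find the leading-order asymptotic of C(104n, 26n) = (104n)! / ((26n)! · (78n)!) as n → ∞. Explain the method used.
C(104n, 26n) ~ (256/27)^(26n) · sqrt(2/(3π·26n))

Write N = 26n. Apply Stirling to each factorial:
  (4N)! ~ sqrt(2π·4N) · (4N/e)^(4N),
  N! ~ sqrt(2π N) · (N/e)^N,
  (3N)! ~ sqrt(2π·3N) · (3N/e)^(3N).
The exponential factors combine to (4N)^(4N) / (N^N · (3N)^(3N)) = 4^(4N)/3^(3N) = (4^4/3^3)^N = (256/27)^N.
The square-root prefactors combine to sqrt(2π·4N) / (sqrt(2π N)·sqrt(2π·3N)) = sqrt(4 / (2π·3·N)) = sqrt(2/(3π·26n)).
Substituting N = 26n: C(104n, 26n) ~ (256/27)^(26n) · sqrt(2/(3π·26n)).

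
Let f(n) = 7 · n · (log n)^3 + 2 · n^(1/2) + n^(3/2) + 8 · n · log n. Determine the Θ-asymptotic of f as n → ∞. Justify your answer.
f(n) ∈ Θ(n^(3/2))

Compare the terms by growth order. For large n, n^a · (log n)^b dominates n^a' · (log n)^b' iff a > a', or (a = a' and b > b'). Ranking the 4 terms shows the dominant one is n^(3/2). Hence f(n) ∈ Θ(n^(3/2)).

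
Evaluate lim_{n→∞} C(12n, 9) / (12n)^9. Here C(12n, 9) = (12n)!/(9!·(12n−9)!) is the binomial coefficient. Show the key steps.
lim = 1/9! = 1/362880

With N = 12n → ∞: C(N, 9) / N^9 = [N(N−1)…(N−8)] / (9! · N^9) = (1/9!) · 1 · (1 − 1/(12n)) · … · (1 − 8/(12n)). Each factor → 1 as N → ∞, so the limit is 1/9! = 1/362880.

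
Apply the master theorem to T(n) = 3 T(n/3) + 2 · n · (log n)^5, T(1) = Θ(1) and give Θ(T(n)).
T(n) = Θ(n · (log n)^6)

Here log_3 3 = 1 and f(n) = 2 · n · (log n)^5 = Θ(n^(log_3 3) · (log n)^5). This is the extended Case 2 of the master theorem (f matches the critical exponent up to log factors), giving T(n) = Θ(n^(log_3 3) · (log n)^(5+1)) = Θ(n · (log n)^6).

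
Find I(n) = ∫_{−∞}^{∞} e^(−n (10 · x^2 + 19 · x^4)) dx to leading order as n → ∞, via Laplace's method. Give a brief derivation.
I(n) ~ sqrt(π/(10n))

φ(x) = 10 · x^2 + 19 · x^4 has its unique global minimum at x* = 0 (since φ'(x) = 20x + 76x^3 = 0 only at x = 0 for real x with both coefficients positive, and φ → ∞ as |x| → ∞). At x* = 0, φ(0) = 0 and φ''(0) = 20. Laplace's method then gives
  I(n) ~ sqrt(2π / (n · φ''(0))) · e^(−n φ(0)) = sqrt(2π / (20n)) = sqrt(π/(10n)).
The 19 · x^4 term contributes only at subleading order (an O(1/n) relative correction).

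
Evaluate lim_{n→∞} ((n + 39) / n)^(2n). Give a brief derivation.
lim = e^78

Rewrite as (1 + 39/n)^(2n). By the standard limit (1 + x/n)^n → e^x, we have (1 + 39/n)^n → e^39, and raising to the 2nd power gives e^78.
More precisely, ln[(1 + 39/n)^(2n)] = 2n · ln(1 + 39/n) = 2n · (39/n + O(1/n^2)) = 78 + O(1/n) → 78.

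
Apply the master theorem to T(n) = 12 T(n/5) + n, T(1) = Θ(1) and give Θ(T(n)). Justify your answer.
T(n) = Θ(n^(log_5 12))

Master theorem: compare f(n) = n to n^(log_5 12) where log_5 12 ≈ 1.544. Since 1 < log_5 12, we have f(n) = O(n^(log_5 12 − ε)) for some ε > 0 — Case 1. Hence T(n) = Θ(n^(log_5 12)).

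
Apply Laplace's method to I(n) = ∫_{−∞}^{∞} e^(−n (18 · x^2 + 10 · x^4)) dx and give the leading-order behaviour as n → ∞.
I(n) ~ sqrt(π/(18n))

φ(x) = 18 · x^2 + 10 · x^4 has its unique global minimum at x* = 0 (since φ'(x) = 36x + 40x^3 = 0 only at x = 0 for real x with both coefficients positive, and φ → ∞ as |x| → ∞). At x* = 0, φ(0) = 0 and φ''(0) = 36. Laplace's method then gives
  I(n) ~ sqrt(2π / (n · φ''(0))) · e^(−n φ(0)) = sqrt(2π / (36n)) = sqrt(π/(18n)).
The 10 · x^4 term contributes only at subleading order (an O(1/n) relative correction).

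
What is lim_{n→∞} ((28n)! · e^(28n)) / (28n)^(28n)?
lim = ∞

Stirling: (28n)! ~ sqrt(2π·28n) · (28n/e)^(28n). Hence
  (28n)! · e^(28n) / (28n)^(28n) ~ sqrt(2π·28n) = sqrt(2π·28) · sqrt(n) → ∞.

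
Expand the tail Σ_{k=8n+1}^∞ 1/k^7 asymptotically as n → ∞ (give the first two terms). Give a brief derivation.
Σ_{k>8n} 1/k^7 = 1/(6 · (8n)^6) − 1/(2 · (8n)^7) + O(1/(8n)^8)

Compare to the integral: ∫_{8n}^∞ x^(−7) dx = [−x^(−6)/6]_{8n}^∞ = 1/((7−1)·(8n)^6). The Euler-Maclaurin correction adds −f(8n)/2 = −1/(2·(8n)^7). Euler-Maclaurin then gives
  Σ_{k>8n} 1/k^7 = ∫_{8n}^∞ dx/x^7 − 1/(2·(8n)^7) + O(1/(8n)^8).
(Equivalently this is ζ(7) − Σ_{k≤8n} 1/k^7.)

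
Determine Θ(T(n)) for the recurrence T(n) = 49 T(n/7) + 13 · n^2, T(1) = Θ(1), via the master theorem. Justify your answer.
T(n) = Θ(n^2 log n)

log_7 49 = 2, and f(n) = 13 · n^2 = Θ(n^(log_7 49)). This is Case 2 of the master theorem: T(n) = Θ(f(n) · log n) = Θ(n^2 log n).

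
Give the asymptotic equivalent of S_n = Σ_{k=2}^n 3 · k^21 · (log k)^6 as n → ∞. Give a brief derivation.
S_n ~ 3 · n^22 · (log n)^6 / 22

By integral comparison, S_n = ∫_1^n 3 · x^21 · (log x)^6 dx + O(n^21 · (log n)^6). For the integral, the leading term of ∫_1^n x^21 (log x)^6 dx is n^22/22 · (log n)^6 (by repeated integration by parts; each step lowers the log-exponent and produces a relatively O(1/log n) correction). Hence S_n ~ 3 · n^22 · (log n)^6 / 22.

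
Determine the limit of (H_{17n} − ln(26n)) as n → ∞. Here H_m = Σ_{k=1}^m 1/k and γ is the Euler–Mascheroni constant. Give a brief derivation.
lim = ln(17/26) + γ

By Euler-Maclaurin, H_m = ln m + γ + O(1/m). So
  H_{17n} − ln(26n) = ln(17n) + γ − ln(26n) + O(1/n)
                       = ln(17/26) + γ + O(1/n).
Hence the limit is ln(17/26) + γ.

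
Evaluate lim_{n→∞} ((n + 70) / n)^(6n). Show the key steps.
lim = e^420

Rewrite as (1 + 70/n)^(6n). By the standard limit (1 + x/n)^n → e^x, we have (1 + 70/n)^n → e^70, and raising to the 6th power gives e^420.
More precisely, ln[(1 + 70/n)^(6n)] = 6n · ln(1 + 70/n) = 6n · (70/n + O(1/n^2)) = 420 + O(1/n) → 420.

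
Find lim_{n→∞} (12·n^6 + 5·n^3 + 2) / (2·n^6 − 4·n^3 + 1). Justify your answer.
lim = 12/2 = 6

For large n the leading n^6 terms dominate both numerator and denominator. Dividing top and bottom by n^6, every other term tends to 0, leaving 12/2 = 6.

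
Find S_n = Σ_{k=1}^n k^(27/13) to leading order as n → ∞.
S_n ~ (13/40) · n^(40/13)

Integral comparison: Σ_{k=1}^n k^(27/13) = ∫_0^n x^(27/13) dx + O(n^(27/13)). The integral is n^(1 + 27/13) / (1 + 27/13) = n^((27+13)/13) / ((27+13)/13) = (13/40) · n^(40/13).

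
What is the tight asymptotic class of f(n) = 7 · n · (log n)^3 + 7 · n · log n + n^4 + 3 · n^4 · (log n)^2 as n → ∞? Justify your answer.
f(n) ∈ Θ(n^4 · (log n)^2)

Compare the terms by growth order. For large n, n^a · (log n)^b dominates n^a' · (log n)^b' iff a > a', or (a = a' and b > b'). Ranking the 4 terms shows the dominant one is 3 · n^4 · (log n)^2. Hence f(n) ∈ Θ(n^4 · (log n)^2).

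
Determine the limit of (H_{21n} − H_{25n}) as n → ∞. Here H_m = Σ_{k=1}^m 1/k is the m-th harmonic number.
lim = ln(21/25)

Euler-Maclaurin gives H_m = ln m + γ + 1/(2m) + O(1/m^2). The γ and O(1/m) terms cancel in the difference:
  H_{21n} − H_{25n} = ln(21n) − ln(25n) + O(1/n) = ln(21/25) + O(1/n).
Hence the limit is ln(21/25).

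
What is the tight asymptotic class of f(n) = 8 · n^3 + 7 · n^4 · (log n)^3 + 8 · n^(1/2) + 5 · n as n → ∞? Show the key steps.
f(n) ∈ Θ(n^4 · (log n)^3)

Compare the terms by growth order. For large n, n^a · (log n)^b dominates n^a' · (log n)^b' iff a > a', or (a = a' and b > b'). Ranking the 4 terms shows the dominant one is 7 · n^4 · (log n)^3. Hence f(n) ∈ Θ(n^4 · (log n)^3).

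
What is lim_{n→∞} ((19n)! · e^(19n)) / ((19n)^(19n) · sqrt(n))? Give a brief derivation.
lim = sqrt(2π·19)

Stirling: (19n)! ~ sqrt(2π·19n) · (19n/e)^(19n). Hence
  (19n)! · e^(19n) / (19n)^(19n) ~ sqrt(2π·19n).
Dividing by sqrt(n): sqrt(2π·19n) / sqrt(n) = sqrt(2π·19) · n^((1−1)/2), so the limit is sqrt(2π·19).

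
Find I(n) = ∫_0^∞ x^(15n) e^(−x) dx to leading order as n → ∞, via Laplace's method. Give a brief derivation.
I(n) ~ sqrt(2π·15n) · (15n/e)^(15n)

Write the integrand as exp(15n ln x − x) and set f(x) = 15n ln x − x. Then f'(x) = 15n/x − 1 = 0 at x* = 15n, and f''(x*) = −15n/x*^2 = −1/(15n). Laplace's method (interior maximum) gives
  I(n) ~ e^(f(x*)) · sqrt(2π / |f''(x*)|)
        = exp(15n ln(15n) − 15n) · sqrt(2π · 15n)
        = (15n)^(15n) e^(−15n) · sqrt(2π·15n)
        = sqrt(2π·15n) · (15n/e)^(15n).
This matches Γ(15n+1) with Stirling applied to Γ.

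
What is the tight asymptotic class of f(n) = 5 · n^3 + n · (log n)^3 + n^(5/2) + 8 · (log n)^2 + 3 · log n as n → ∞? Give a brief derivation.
f(n) ∈ Θ(n^3)

Compare the terms by growth order. For large n, n^a · (log n)^b dominates n^a' · (log n)^b' iff a > a', or (a = a' and b > b'). Ranking the 5 terms shows the dominant one is 5 · n^3. Hence f(n) ∈ Θ(n^3).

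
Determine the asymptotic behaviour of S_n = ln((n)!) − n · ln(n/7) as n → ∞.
S_n ~ n · (ln 7 − 1) + O(ln n)

Stirling: ln((n)!) = n ln(n) − n + O(ln n).
  S_n = n ln(n) − n − n ln(n/7) + O(ln n)
      = n ln(n) − n ln n + n ln 7 − n + O(ln n)
      = n ln 7 − n + O(ln n)
      = n (ln 7 − 1) + O(ln n).
Numerically ln(7) − 1 ≈ 0.9459.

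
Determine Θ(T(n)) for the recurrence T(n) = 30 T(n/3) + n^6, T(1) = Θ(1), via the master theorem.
T(n) = Θ(n^6)

log_3 30 ≈ 3.096. f(n) = n^6 dominates n^(log_3 30) since 6 > 3.096, and the regularity condition a·f(n/b) = 30·(n/3)^6 = (30/729)·n^6 ≤ c·f(n) holds with c = 30/729 ≈ 0.0412 < 1. So this is Case 3: T(n) = Θ(f(n)) = Θ(n^6).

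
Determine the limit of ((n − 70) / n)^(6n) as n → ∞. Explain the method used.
lim = e^(−420)

Rewrite as (1 − 70/n)^(6n). By the standard limit (1 + x/n)^n → e^x, we have (1 − 70/n)^n → e^(−70), and raising to the 6th power gives e^(−420).
More precisely, ln[(1 − 70/n)^(6n)] = 6n · ln(1 − 70/n) = 6n · (-70/n + O(1/n^2)) = -420 + O(1/n) → -420.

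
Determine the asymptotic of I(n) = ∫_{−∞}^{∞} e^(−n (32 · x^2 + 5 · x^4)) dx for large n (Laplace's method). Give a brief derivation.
I(n) ~ sqrt(π/(32n))

φ(x) = 32 · x^2 + 5 · x^4 has its unique global minimum at x* = 0 (since φ'(x) = 64x + 20x^3 = 0 only at x = 0 for real x with both coefficients positive, and φ → ∞ as |x| → ∞). At x* = 0, φ(0) = 0 and φ''(0) = 64. Laplace's method then gives
  I(n) ~ sqrt(2π / (n · φ''(0))) · e^(−n φ(0)) = sqrt(2π / (64n)) = sqrt(π/(32n)).
The 5 · x^4 term contributes only at subleading order (an O(1/n) relative correction).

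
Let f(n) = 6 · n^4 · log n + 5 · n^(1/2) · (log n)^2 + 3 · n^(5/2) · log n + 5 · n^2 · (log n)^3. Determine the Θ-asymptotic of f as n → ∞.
f(n) ∈ Θ(n^4 · log n)

Compare the terms by growth order. For large n, n^a · (log n)^b dominates n^a' · (log n)^b' iff a > a', or (a = a' and b > b'). Ranking the 4 terms shows the dominant one is 6 · n^4 · log n. Hence f(n) ∈ Θ(n^4 · log n).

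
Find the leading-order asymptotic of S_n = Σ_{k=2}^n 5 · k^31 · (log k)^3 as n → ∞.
S_n ~ 5 · n^32 · (log n)^3 / 32

By integral comparison, S_n = ∫_1^n 5 · x^31 · (log x)^3 dx + O(n^31 · (log n)^3). For the integral, the leading term of ∫_1^n x^31 (log x)^3 dx is n^32/32 · (log n)^3 (by repeated integration by parts; each step lowers the log-exponent and produces a relatively O(1/log n) correction). Hence S_n ~ 5 · n^32 · (log n)^3 / 32.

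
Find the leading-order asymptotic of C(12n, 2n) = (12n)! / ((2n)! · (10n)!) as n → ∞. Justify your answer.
C(12n, 2n) ~ (46656/3125)^(2n) · sqrt(3/(5π·2n))

Write N = 2n. Apply Stirling to each factorial:
  (6N)! ~ sqrt(2π·6N) · (6N/e)^(6N),
  N! ~ sqrt(2π N) · (N/e)^N,
  (5N)! ~ sqrt(2π·5N) · (5N/e)^(5N).
The exponential factors combine to (6N)^(6N) / (N^N · (5N)^(5N)) = 6^(6N)/5^(5N) = (6^6/5^5)^N = (46656/3125)^N.
The square-root prefactors combine to sqrt(2π·6N) / (sqrt(2π N)·sqrt(2π·5N)) = sqrt(6 / (2π·5·N)) = sqrt(3/(5π·2n)).
Substituting N = 2n: C(12n, 2n) ~ (46656/3125)^(2n) · sqrt(3/(5π·2n)).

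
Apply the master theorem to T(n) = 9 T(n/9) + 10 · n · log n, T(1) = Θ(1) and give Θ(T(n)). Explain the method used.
T(n) = Θ(n · (log n)^2)

Here log_9 9 = 1 and f(n) = 10 · n · log n = Θ(n^(log_9 9) · (log n)^1). This is the extended Case 2 of the master theorem (f matches the critical exponent up to log factors), giving T(n) = Θ(n^(log_9 9) · (log n)^(1+1)) = Θ(n · (log n)^2).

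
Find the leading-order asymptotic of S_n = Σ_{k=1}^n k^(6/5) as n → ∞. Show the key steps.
S_n ~ (5/11) · n^(11/5)

Integral comparison: Σ_{k=1}^n k^(6/5) = ∫_0^n x^(6/5) dx + O(n^(6/5)). The integral is n^(1 + 6/5) / (1 + 6/5) = n^((6+5)/5) / ((6+5)/5) = (5/11) · n^(11/5).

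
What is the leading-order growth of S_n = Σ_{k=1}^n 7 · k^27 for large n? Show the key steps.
S_n ~ n^28 / 4

By integral comparison (Euler-Maclaurin), Σ_{k=1}^n 7 · k^27 = 7 · ∫_0^n x^27 dx + O(n^27) = 7 · n^28/28 = n^28 / 4 + O(n^27). (Equivalently, Faulhaber's formula gives the same leading term.)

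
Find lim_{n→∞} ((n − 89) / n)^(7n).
lim = e^(−623)

Rewrite as (1 − 89/n)^(7n). By the standard limit (1 + x/n)^n → e^x, we have (1 − 89/n)^n → e^(−89), and raising to the 7th power gives e^(−623).
More precisely, ln[(1 − 89/n)^(7n)] = 7n · ln(1 − 89/n) = 7n · (-89/n + O(1/n^2)) = -623 + O(1/n) → -623.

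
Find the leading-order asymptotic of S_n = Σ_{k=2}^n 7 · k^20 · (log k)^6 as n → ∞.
S_n ~ n^21 · (log n)^6 / 3

By integral comparison, S_n = ∫_1^n 7 · x^20 · (log x)^6 dx + O(n^20 · (log n)^6). For the integral, the leading term of ∫_1^n x^20 (log x)^6 dx is n^21/21 · (log n)^6 (by repeated integration by parts; each step lowers the log-exponent and produces a relatively O(1/log n) correction). Hence S_n ~ n^21 · (log n)^6 / 3.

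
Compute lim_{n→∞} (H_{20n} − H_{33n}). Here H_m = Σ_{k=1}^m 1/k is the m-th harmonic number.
lim = ln(20/33)

Euler-Maclaurin gives H_m = ln m + γ + 1/(2m) + O(1/m^2). The γ and O(1/m) terms cancel in the difference:
  H_{20n} − H_{33n} = ln(20n) − ln(33n) + O(1/n) = ln(20/33) + O(1/n).
Hence the limit is ln(20/33).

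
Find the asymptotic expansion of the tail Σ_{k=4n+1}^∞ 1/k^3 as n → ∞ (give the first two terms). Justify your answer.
Σ_{k>4n} 1/k^3 = 1/(2 · (4n)^2) − 1/(2 · (4n)^3) + O(1/(4n)^4)

Compare to the integral: ∫_{4n}^∞ x^(−3) dx = [−x^(−2)/2]_{4n}^∞ = 1/((3−1)·(4n)^2). The Euler-Maclaurin correction adds −f(4n)/2 = −1/(2·(4n)^3). Euler-Maclaurin then gives
  Σ_{k>4n} 1/k^3 = ∫_{4n}^∞ dx/x^3 − 1/(2·(4n)^3) + O(1/(4n)^4).
(Equivalently this is ζ(3) − Σ_{k≤4n} 1/k^3.)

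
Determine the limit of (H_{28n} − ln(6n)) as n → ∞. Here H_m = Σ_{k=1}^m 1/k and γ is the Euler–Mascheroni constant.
lim = ln(14/3) + γ

By Euler-Maclaurin, H_m = ln m + γ + O(1/m). So
  H_{28n} − ln(6n) = ln(28n) + γ − ln(6n) + O(1/n)
                       = ln(28/6) + γ + O(1/n).
Hence the limit is ln(28/6) + γ (= ln(14/3)).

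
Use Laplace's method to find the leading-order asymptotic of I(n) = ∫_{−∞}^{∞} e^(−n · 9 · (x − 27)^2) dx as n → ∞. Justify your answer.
I(n) = sqrt(π/(9n))

Here φ(x) = 9 · (x − 27)^2 has its unique minimum at x* = 27 with φ(x*) = 0 and φ''(x*) = 18. Laplace's method gives
  I(n) ~ e^(−n φ(x*)) · sqrt(2π / (n · φ''(x*))) = sqrt(2π / (18n)) = sqrt(π/(9n)).
This is exact: substituting u = (x − 27)·sqrt(9n) gives I(n) = (1/sqrt(9n)) ∫_{−∞}^{∞} e^(−u^2) du = sqrt(π/(9n)).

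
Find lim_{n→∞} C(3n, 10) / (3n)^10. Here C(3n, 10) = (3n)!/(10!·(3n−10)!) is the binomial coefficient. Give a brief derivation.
lim = 1/10! = 1/3628800

With N = 3n → ∞: C(N, 10) / N^10 = [N(N−1)…(N−9)] / (10! · N^10) = (1/10!) · 1 · (1 − 1/(3n)) · … · (1 − 9/(3n)). Each factor → 1 as N → ∞, so the limit is 1/10! = 1/3628800.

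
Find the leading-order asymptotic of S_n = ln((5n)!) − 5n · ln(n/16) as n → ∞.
S_n ~ 5n · (ln 80 − 1) + O(ln n)

Stirling: ln((5n)!) = 5n ln(5n) − 5n + O(ln n).
  S_n = 5n ln(5n) − 5n − 5n ln(n/16) + O(ln n)
      = 5n ln(5n) − 5n ln n + 5n ln 16 − 5n + O(ln n)
      = 5n ln 5 + 5n ln 16 − 5n + O(ln n)
      = 5n (ln 80 − 1) + O(ln n).
Numerically ln(80) − 1 ≈ 3.3820.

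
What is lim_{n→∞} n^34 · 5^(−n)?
lim = 0

Exponentials with base > 1 dominate every fixed polynomial: for any fixed c, n^c / 5^n → 0 as n → ∞ (e.g. by the ratio test, or by writing 5^n = e^(n ln 5) and noting e^(n ln 5) / n^c → ∞). Hence n^34 · 5^(−n) = n^34 / 5^n → 0.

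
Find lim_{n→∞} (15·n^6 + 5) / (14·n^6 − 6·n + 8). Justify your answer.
lim = 15/14

For large n the leading n^6 terms dominate both numerator and denominator. Dividing top and bottom by n^6, every other term tends to 0, leaving 15/14.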